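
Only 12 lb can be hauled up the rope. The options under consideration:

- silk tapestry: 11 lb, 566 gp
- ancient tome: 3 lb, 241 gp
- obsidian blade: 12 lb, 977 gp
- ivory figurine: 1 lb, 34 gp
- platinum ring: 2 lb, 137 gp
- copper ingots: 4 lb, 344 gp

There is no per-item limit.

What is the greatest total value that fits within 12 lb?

1032

Best packing: 3×copper ingots — 12 lb, 1032 total.
Every other selection either busts 12 lb or fails to beat 1032.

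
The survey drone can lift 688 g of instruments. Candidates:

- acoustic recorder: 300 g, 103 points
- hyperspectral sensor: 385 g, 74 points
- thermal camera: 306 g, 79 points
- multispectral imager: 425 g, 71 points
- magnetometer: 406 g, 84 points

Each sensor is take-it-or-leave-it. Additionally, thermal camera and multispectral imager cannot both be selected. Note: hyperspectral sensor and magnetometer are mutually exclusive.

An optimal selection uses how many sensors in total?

Best achievable data value is 182.
acoustic recorder + thermal camera hits 182 at 606 g.
Any selection reaching 182 contains exactly 2 sensors.

2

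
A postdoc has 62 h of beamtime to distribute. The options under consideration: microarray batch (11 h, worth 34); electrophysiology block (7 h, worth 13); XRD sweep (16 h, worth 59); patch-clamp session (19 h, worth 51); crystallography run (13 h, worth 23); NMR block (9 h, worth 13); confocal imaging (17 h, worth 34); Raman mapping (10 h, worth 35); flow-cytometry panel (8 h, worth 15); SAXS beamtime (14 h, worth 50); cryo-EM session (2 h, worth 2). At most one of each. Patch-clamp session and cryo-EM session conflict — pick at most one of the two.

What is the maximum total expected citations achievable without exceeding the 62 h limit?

195

Best packing: XRD sweep + patch-clamp session + Raman mapping + SAXS beamtime — 59 h, 195 total.
Microarray batch + XRD sweep + Raman mapping + flow-cytometry panel + SAXS beamtime + cryo-EM session matches that 195 at 61 h; no feasible combination exceeds it.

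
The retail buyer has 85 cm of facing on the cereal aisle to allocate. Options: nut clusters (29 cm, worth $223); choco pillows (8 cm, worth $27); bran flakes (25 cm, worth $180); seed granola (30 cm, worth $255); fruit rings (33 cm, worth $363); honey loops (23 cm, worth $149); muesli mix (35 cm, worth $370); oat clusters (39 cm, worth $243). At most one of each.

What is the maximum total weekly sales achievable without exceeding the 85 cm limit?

760

Best packing: choco pillows + fruit rings + muesli mix — 76 cm, 760 total.
An exhaustive check of the 256 subsets confirms 760.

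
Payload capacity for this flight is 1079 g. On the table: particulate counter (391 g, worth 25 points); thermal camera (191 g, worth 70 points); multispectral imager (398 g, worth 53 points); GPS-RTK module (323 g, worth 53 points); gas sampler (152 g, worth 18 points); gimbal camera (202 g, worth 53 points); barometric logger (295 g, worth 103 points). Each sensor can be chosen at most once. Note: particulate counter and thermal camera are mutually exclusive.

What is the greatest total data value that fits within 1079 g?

Density check — thermal camera 0.37, barometric logger 0.35, gimbal camera 0.26 are the best per g.
Taking thermal camera + GPS-RTK module + gimbal camera + barometric logger: 1011 g used, 279 in data value.
No other feasible combination exceeds 279.

279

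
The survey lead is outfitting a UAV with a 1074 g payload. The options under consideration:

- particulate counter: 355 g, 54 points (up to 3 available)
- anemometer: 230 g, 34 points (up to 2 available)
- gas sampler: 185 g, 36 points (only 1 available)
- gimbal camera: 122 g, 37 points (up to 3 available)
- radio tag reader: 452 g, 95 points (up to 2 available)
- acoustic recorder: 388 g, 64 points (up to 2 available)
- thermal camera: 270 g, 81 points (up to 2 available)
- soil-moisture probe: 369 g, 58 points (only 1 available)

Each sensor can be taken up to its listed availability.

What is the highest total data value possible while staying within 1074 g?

273

3×gimbal camera + 2×thermal camera uses 906 of the 1074 g and totals 273.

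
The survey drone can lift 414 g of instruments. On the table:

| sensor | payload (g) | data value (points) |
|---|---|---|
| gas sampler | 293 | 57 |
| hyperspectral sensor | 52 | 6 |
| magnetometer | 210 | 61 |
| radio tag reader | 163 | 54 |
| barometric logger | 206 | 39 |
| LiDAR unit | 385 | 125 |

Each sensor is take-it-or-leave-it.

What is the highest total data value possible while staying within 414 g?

125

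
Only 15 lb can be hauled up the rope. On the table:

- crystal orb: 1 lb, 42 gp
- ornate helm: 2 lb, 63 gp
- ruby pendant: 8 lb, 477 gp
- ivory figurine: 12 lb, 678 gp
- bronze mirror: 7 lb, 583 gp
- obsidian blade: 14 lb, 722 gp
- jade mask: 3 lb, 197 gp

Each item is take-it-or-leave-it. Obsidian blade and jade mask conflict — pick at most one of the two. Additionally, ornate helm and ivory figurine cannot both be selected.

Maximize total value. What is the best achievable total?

Ranking by ratio (value/lb): bronze mirror 83.29, jade mask 65.67, ruby pendant 59.62.
A density-first pass picks crystal orb + ornate helm + bronze mirror + jade mask — 885 at 13 lb.
The 6 lb tied up in crystal orb and ornate helm and jade mask is better spent on ruby pendant — total rises to 1060 (15 lb).

1060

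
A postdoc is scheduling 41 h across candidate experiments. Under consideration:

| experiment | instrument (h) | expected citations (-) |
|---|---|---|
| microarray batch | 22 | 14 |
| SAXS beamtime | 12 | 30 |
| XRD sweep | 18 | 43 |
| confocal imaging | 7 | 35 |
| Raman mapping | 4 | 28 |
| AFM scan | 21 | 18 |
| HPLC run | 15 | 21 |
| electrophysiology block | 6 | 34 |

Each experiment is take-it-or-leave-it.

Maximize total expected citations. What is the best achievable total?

140

Ranking by ratio (expected citations/h): Raman mapping 7.00, electrophysiology block 5.67, confocal imaging 5.00, SAXS beamtime 2.50.
A density-first pass picks SAXS beamtime + confocal imaging + Raman mapping + electrophysiology block — 127 at 29 h.
Dropping SAXS beamtime frees 12 h; slotting in XRD sweep (18 h) lifts the total to 140 at 35 h.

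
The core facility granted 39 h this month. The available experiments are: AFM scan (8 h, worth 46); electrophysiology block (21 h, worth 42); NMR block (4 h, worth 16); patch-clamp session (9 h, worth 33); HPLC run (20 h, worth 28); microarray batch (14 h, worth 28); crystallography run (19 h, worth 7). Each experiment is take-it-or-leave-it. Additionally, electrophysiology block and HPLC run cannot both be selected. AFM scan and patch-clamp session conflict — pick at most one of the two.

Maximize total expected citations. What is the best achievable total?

104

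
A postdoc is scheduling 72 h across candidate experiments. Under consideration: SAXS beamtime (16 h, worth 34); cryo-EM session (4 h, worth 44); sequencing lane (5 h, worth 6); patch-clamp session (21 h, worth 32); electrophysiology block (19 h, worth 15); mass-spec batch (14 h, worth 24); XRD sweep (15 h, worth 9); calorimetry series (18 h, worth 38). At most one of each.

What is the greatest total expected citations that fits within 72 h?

155

Taking SAXS beamtime + cryo-EM session + electrophysiology block + mass-spec batch + calorimetry series: 71 h used, 155 in expected citations.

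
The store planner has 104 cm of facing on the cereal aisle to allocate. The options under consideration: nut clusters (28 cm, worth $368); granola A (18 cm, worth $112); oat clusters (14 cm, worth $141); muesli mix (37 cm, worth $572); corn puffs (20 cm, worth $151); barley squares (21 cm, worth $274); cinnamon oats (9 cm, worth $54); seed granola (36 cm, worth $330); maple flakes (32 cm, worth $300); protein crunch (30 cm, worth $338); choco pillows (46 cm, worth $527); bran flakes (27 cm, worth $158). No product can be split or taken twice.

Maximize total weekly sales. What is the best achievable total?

By weekly sales per cm: muesli mix 15.46, nut clusters 13.14, barley squares 13.05, choco pillows 11.46 lead.
Taking the top-ratio products first gives nut clusters + oat clusters + muesli mix + barley squares for 1355 (100 cm).
The 42 cm tied up in nut clusters and oat clusters is better spent on choco pillows — total rises to 1373 (104 cm).
That's the maximum — no swap from here does better than 1373.

1373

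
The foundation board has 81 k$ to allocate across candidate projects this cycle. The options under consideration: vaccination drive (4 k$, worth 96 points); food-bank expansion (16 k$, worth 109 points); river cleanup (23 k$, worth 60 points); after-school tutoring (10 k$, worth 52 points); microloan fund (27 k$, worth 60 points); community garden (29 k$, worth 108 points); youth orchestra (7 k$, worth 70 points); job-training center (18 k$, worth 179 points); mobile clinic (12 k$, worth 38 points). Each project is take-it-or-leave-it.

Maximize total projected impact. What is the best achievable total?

566

By projected impact per k$: vaccination drive 24.00, youth orchestra 10.00, job-training center 9.94, food-bank expansion 6.81 lead.
The ratio heuristic lands on vaccination drive + food-bank expansion + after-school tutoring + youth orchestra + job-training center + mobile clinic (544) but leaves 14 k$ idle.
The 12 k$ tied up in mobile clinic is better spent on river cleanup — total rises to 566 (78 k$).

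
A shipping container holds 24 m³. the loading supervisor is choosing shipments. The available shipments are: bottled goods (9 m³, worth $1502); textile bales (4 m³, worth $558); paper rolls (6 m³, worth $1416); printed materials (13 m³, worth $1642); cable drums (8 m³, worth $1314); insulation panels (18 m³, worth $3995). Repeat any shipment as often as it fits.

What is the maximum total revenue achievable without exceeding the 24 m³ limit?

4×paper rolls uses 24 of the 24 m³ and totals 5664.
That's the maximum — no swap from here does better than 5664.

5664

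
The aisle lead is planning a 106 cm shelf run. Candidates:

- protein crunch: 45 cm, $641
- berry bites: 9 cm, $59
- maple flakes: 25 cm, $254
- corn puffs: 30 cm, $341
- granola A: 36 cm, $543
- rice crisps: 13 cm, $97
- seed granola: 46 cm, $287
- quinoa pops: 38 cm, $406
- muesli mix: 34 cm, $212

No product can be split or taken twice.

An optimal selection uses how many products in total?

The maximum weekly sales within 106 cm is 1438.
protein crunch + maple flakes + granola A hits 1438 at 106 cm.
Any selection reaching 1438 contains exactly 3 products.

3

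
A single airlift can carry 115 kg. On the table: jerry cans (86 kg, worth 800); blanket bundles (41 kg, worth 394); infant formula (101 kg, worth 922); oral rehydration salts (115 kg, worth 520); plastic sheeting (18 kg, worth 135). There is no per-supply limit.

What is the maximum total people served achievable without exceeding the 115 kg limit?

935

The ratio heuristic lands on 2×blanket bundles + plastic sheeting (923) but leaves 15 kg idle.
Replace 2×blanket bundles with jerry cans: the trade gains 12 net, giving 935 at 104 kg.
Every other selection either busts 115 kg or fails to beat 935.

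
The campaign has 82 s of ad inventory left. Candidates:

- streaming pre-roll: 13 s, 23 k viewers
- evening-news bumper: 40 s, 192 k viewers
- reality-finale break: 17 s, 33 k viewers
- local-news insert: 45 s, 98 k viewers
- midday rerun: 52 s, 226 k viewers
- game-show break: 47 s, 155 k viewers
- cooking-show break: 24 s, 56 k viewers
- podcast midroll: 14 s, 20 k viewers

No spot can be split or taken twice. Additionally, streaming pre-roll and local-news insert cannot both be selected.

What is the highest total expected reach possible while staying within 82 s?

282

By expected reach per s: evening-news bumper 4.80, midday rerun 4.35, game-show break 3.30 lead.
Greedy by ratio would take evening-news bumper + reality-finale break + cooking-show break: 81 s used, total 281.
Dropping evening-news bumper and cooking-show break frees 64 s; slotting in streaming pre-roll + midday rerun (65 s) lifts the total to 282 at 82 s.
Nothing else feasible within 82 s beats 282.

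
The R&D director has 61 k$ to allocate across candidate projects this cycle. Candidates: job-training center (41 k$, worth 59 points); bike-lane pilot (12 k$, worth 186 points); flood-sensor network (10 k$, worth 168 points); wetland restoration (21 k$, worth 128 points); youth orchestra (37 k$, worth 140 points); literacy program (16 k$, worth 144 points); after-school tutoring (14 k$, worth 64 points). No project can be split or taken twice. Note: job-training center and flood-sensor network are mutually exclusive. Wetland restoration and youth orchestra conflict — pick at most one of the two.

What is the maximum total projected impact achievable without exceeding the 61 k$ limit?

By projected impact per k$: flood-sensor network 16.80, bike-lane pilot 15.50, literacy program 9.00, wetland restoration 6.10 lead.
Bike-lane pilot + flood-sensor network + wetland restoration + literacy program uses 59 of the 61 k$ and totals 626.

626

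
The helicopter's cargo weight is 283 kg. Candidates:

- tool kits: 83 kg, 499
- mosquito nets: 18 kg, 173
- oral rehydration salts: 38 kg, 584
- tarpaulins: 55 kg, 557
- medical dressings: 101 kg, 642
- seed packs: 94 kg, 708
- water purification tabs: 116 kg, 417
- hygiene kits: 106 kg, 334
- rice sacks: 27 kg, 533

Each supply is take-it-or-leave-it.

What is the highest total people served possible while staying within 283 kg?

A density-first pass picks mosquito nets + oral rehydration salts + tarpaulins + seed packs + rice sacks — 2555 at 232 kg.
Replace tarpaulins with medical dressings: the trade gains 85 net, giving 2640 at 278 kg.
Nothing else within 283 kg beats 2640.

2640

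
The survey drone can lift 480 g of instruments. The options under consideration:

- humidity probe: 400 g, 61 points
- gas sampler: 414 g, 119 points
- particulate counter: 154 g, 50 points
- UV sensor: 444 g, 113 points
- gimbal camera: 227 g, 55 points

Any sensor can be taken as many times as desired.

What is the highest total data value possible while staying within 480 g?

Ranking by ratio (data value/g): particulate counter 0.32, gas sampler 0.29, UV sensor 0.25.
Best packing: 3×particulate counter — 462 g, 150 total.

150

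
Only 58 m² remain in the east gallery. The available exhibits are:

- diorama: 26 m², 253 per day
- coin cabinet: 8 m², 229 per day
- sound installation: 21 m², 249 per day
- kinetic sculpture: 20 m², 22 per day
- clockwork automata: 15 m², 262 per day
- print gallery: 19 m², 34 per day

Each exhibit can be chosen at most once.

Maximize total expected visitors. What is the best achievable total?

744

Ranking by ratio (expected visitors/m²): coin cabinet 28.62, clockwork automata 17.47, sound installation 11.86.
Filling by ratio: coin cabinet + sound installation + clockwork automata for 740, with 14 m² left unused.
Dropping sound installation frees 21 m²; slotting in diorama (26 m²) lifts the total to 744 at 49 m².
Every other selection either busts 58 m² or fails to beat 744.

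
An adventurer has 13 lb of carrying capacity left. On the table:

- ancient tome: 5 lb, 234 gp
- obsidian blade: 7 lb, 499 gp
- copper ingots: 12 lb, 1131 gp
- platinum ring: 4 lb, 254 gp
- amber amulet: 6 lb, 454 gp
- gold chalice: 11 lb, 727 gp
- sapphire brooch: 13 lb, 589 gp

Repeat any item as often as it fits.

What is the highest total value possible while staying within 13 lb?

1131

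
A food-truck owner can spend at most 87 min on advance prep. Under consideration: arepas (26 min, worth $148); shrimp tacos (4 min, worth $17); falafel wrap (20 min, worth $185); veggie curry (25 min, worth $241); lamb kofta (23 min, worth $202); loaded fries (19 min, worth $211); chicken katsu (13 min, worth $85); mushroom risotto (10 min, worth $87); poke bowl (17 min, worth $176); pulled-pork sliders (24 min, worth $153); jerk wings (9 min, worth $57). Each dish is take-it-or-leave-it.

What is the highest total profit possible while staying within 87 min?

839

By profit per min: loaded fries 11.11, poke bowl 10.35, veggie curry 9.64, falafel wrap 9.25 lead.
Filling by ratio: shrimp tacos + falafel wrap + veggie curry + loaded fries + poke bowl for 830, with 2 min left unused.
The 21 min tied up in shrimp tacos and poke bowl is better spent on lamb kofta — total rises to 839 (87 min).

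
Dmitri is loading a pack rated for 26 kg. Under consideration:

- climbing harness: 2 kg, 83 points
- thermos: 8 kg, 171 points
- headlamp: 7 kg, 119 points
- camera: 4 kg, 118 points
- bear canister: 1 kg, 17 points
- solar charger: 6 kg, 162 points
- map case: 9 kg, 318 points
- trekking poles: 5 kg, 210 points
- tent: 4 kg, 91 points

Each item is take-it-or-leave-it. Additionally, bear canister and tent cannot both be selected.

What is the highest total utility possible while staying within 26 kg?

Density check — trekking poles 42.00, climbing harness 41.50, map case 35.33, camera 29.50 are the best per kg.
Taking climbing harness + camera + solar charger + map case + trekking poles: 26 kg used, 891 in utility.
Next best is climbing harness + solar charger + map case + trekking poles + tent at 864 (26 kg) — short by 27.

891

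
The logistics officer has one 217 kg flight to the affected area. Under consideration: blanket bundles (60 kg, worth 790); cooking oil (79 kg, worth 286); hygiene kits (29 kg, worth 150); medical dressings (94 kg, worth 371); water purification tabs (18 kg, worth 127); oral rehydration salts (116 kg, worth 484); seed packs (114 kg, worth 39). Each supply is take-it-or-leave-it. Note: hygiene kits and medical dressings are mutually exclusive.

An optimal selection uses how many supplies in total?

The maximum people served within 217 kg is 1424.
For example blanket bundles + hygiene kits + oral rehydration salts achieves it, using 205 kg.
Any selection reaching 1424 contains exactly 3 supplies.

3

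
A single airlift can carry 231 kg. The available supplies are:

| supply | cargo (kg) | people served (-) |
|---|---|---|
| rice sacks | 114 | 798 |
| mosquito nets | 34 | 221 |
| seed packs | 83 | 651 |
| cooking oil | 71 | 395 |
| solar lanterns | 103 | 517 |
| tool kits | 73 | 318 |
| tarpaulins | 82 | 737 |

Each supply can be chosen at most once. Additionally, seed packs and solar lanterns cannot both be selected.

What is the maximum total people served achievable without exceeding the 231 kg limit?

By people served per kg: tarpaulins 8.99, seed packs 7.84, rice sacks 7.00, mosquito nets 6.50 lead.
Greedy by ratio would take mosquito nets + seed packs + tarpaulins: 199 kg used, total 1609.
Replace seed packs with rice sacks: the trade gains 147 net, giving 1756 at 230 kg.
The closest alternative, rice sacks + mosquito nets + seed packs, reaches only 1670.

1756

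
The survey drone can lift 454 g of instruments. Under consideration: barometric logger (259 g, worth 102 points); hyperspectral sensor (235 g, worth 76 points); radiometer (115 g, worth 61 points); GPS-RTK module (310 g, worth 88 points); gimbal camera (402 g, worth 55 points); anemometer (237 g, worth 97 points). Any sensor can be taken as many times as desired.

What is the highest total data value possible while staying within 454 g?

3×radiometer uses 345 of the 454 g and totals 183.
Nothing else within 454 g beats 183.

183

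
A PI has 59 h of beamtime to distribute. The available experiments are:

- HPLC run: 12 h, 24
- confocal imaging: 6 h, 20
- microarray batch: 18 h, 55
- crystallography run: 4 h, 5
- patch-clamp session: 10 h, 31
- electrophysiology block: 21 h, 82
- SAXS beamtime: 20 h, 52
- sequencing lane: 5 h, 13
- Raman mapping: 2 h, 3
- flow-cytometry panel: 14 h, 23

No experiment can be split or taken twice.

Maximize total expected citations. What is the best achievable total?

193

Density check — electrophysiology block 3.90, confocal imaging 3.33, patch-clamp session 3.10 are the best per h.
Taking the top-ratio experiments first gives confocal imaging + microarray batch + patch-clamp session + electrophysiology block + Raman mapping for 191 (57 h).
The 2 h tied up in Raman mapping is better spent on crystallography run — total rises to 193 (59 h).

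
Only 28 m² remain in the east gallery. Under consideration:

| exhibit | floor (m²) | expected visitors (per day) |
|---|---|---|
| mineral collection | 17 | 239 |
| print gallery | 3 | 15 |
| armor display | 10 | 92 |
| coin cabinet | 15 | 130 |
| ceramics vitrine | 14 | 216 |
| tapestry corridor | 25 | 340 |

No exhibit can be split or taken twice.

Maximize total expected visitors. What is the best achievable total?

The ratio heuristic lands on print gallery + armor display + ceramics vitrine (323) but leaves 1 m² idle.
Dropping armor display and ceramics vitrine frees 24 m²; slotting in tapestry corridor (25 m²) lifts the total to 355 at 28 m².
An exhaustive check of the 64 subsets confirms 355.

355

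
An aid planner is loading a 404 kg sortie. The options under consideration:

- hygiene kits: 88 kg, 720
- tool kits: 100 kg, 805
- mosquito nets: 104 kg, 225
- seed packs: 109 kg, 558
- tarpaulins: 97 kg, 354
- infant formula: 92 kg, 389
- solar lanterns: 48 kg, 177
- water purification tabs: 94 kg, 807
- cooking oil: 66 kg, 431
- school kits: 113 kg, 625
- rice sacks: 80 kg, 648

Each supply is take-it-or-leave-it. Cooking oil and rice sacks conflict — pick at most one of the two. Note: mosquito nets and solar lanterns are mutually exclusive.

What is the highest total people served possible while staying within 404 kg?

Hygiene kits + tool kits + water purification tabs + rice sacks uses 362 of the 404 kg and totals 2980.
An exhaustive check of the 2048 subsets confirms 2980.

2980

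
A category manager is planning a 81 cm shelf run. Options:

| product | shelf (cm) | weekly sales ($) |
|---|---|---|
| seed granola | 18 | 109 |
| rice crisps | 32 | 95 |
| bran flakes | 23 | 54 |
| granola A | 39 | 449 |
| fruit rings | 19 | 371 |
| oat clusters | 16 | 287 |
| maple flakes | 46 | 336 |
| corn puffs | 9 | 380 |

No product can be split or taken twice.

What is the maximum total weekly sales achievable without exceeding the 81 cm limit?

Ranking by ratio (weekly sales/cm): corn puffs 42.22, fruit rings 19.53, oat clusters 17.94.
A density-first pass picks seed granola + fruit rings + oat clusters + corn puffs — 1147 at 62 cm.
Dropping seed granola and oat clusters frees 34 cm; slotting in granola A (39 cm) lifts the total to 1200 at 67 cm.

1200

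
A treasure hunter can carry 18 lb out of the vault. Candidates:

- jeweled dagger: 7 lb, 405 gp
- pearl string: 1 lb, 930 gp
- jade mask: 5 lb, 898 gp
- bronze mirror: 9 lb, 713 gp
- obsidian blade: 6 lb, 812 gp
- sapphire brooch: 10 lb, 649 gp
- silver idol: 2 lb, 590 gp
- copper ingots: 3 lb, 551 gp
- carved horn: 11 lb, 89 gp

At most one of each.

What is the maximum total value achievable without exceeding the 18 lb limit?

3781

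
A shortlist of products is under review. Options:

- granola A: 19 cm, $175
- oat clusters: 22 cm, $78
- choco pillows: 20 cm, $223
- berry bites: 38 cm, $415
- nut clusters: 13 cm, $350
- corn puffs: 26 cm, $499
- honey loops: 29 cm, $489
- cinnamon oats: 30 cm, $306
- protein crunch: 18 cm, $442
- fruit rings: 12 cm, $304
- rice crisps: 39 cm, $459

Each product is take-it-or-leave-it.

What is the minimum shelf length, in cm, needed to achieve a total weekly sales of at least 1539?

Need the lightest bundle worth ≥ 1539.
Taking nut clusters + corn puffs + protein crunch + fruit rings gives 1595 (≥ 1539) for 69 cm.
Below 69 cm the best achievable stays under 1539.

69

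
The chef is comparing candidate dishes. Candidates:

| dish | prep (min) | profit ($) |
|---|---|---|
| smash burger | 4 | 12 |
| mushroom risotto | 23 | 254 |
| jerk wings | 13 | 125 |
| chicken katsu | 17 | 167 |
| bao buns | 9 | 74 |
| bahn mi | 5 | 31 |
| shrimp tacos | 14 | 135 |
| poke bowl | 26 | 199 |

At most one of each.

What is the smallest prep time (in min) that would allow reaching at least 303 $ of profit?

32

Minimise min subject to total profit ≥ 303.
mushroom risotto + bao buns: 328 profit at 32 min.
Any bundle with less than 32 min falls short of 303.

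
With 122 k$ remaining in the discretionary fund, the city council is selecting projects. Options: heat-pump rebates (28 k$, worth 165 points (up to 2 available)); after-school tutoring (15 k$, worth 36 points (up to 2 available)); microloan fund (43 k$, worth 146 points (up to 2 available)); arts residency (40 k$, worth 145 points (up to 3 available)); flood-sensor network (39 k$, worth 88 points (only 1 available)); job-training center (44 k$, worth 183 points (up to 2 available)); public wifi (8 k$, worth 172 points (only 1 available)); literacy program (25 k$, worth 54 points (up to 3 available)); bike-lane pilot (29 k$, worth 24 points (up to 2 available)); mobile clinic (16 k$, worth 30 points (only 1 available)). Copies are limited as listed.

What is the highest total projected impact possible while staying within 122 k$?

The ratio ordering already packs tightly: 2×heat-pump rebates + job-training center + public wifi, 108 k$, 685.
The spare 14 k$ is too small for any remaining project, and no exchange beats 685.

685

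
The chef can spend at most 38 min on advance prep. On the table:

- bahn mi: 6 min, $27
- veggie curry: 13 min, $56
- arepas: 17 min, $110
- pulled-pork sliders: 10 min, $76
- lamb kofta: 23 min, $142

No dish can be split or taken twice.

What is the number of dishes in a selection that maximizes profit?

2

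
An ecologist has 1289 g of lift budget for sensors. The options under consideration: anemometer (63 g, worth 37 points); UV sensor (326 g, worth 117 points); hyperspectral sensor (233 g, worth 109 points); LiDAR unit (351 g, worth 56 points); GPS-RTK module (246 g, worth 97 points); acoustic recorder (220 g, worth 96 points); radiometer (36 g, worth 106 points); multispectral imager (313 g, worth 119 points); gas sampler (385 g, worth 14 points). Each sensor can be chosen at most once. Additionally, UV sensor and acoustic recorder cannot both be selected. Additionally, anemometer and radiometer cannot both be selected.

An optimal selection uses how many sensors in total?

Best achievable data value is 548.
One optimal bundle: UV sensor + hyperspectral sensor + GPS-RTK module + radiometer + multispectral imager (1154 g).
All optima have 5 sensors.

5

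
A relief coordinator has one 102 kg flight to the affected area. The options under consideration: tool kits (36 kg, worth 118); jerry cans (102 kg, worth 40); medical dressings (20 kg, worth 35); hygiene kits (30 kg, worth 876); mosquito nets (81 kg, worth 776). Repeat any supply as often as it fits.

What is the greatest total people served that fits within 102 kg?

Taking 3×hygiene kits: 90 kg used, 2628 in people served.
Every other selection either busts 102 kg or fails to beat 2628.

2628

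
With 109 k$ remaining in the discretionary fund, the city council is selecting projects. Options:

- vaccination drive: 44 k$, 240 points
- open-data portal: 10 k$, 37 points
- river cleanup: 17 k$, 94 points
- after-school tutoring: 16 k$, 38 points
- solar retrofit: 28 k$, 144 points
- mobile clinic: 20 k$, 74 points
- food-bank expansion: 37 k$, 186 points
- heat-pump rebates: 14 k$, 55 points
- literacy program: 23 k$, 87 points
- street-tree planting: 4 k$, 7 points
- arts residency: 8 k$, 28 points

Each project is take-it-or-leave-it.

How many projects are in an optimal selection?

Optimal total is 570.
vaccination drive + solar retrofit + food-bank expansion hits 570 at 109 k$.
All optima have 3 projects.

3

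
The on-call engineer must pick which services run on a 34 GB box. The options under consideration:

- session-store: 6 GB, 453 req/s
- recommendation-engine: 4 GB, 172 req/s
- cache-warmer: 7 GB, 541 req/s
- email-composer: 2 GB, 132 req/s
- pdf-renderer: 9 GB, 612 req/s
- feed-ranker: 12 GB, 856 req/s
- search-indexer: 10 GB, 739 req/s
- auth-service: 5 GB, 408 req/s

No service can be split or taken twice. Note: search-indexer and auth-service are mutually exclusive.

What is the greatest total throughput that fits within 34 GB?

By throughput per GB: auth-service 81.60, cache-warmer 77.29, session-store 75.50, search-indexer 73.90 lead.
Taking session-store + cache-warmer + email-composer + pdf-renderer + search-indexer: 34 GB used, 2477 in throughput.
That's the maximum — no feasible swap from here does better than 2477.

2477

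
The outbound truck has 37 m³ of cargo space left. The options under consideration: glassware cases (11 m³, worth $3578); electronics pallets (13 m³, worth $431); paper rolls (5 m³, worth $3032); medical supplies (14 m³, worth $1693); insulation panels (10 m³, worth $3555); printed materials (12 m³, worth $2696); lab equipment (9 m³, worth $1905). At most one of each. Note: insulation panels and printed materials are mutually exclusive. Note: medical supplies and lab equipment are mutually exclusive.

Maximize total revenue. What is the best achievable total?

12070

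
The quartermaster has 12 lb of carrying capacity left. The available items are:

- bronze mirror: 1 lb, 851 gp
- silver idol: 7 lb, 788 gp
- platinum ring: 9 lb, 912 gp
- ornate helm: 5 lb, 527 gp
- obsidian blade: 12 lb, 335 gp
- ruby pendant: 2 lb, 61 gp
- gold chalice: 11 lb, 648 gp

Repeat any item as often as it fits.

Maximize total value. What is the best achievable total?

10212

By value per lb: bronze mirror 851.00, silver idol 112.57, ornate helm 105.40 lead.
The ratio ordering already packs tightly: 12×bronze mirror, 12 lb, 10212.
Every other selection either busts 12 lb or fails to beat 10212.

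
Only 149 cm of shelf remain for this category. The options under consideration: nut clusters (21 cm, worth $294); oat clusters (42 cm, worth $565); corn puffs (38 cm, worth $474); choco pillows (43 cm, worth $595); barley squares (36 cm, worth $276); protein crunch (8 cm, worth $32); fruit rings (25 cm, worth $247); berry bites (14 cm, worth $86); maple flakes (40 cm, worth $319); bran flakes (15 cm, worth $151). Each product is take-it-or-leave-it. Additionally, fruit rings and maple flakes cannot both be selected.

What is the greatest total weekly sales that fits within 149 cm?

The ratio ordering already packs tightly: nut clusters + oat clusters + corn puffs + choco pillows, 144 cm, 1928.
Next best is oat clusters + corn puffs + choco pillows + fruit rings at 1881 (148 cm) — short by 47.

1928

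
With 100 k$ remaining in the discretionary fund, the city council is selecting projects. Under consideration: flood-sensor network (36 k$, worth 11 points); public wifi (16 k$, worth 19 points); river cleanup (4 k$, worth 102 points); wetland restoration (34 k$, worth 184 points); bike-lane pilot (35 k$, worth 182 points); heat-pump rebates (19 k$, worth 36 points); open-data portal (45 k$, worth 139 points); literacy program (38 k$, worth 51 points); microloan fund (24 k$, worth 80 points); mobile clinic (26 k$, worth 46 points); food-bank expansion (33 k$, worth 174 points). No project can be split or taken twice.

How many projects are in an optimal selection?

Optimal total is 548.
One optimal bundle: river cleanup + wetland restoration + bike-lane pilot + microloan fund (97 k$).
All optima have 4 projects.

4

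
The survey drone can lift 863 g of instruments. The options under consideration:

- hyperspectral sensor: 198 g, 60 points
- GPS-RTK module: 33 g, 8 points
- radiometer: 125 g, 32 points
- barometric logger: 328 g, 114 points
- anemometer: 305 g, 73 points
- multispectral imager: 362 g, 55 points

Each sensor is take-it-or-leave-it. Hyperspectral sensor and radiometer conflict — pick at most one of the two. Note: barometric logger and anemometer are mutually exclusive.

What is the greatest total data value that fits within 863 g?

209

By data value per g: barometric logger 0.35, hyperspectral sensor 0.30, radiometer 0.26, GPS-RTK module 0.24 lead.
GPS-RTK module + radiometer + barometric logger + multispectral imager uses 848 of the 863 g and totals 209.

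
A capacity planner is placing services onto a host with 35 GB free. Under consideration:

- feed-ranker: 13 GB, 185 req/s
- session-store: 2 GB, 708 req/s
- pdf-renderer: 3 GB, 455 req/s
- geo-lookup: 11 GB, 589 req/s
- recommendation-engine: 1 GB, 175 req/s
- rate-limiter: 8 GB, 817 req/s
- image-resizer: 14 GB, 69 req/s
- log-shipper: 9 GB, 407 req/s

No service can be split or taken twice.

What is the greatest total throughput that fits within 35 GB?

3151

Taking session-store + pdf-renderer + geo-lookup + recommendation-engine + rate-limiter + log-shipper: 34 GB used, 3151 in throughput.
Next best is session-store + pdf-renderer + geo-lookup + rate-limiter + log-shipper at 2976 (33 GB) — short by 175.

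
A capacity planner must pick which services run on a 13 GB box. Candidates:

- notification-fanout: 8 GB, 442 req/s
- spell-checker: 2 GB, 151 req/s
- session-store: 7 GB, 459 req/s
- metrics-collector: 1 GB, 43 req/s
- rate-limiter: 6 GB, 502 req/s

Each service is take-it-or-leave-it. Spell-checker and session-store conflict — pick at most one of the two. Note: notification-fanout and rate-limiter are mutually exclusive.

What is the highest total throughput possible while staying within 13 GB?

961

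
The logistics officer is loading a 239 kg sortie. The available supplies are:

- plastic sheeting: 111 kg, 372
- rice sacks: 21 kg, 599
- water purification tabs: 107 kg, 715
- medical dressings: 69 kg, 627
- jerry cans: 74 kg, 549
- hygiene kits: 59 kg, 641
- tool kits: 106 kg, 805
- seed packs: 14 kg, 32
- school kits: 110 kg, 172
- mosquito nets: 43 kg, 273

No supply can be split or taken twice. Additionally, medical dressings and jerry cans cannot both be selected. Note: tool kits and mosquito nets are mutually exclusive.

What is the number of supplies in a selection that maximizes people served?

4

Optimal total is 2228.
rice sacks + water purification tabs + hygiene kits + mosquito nets hits 2228 at 230 kg.
All optima have 4 supplies.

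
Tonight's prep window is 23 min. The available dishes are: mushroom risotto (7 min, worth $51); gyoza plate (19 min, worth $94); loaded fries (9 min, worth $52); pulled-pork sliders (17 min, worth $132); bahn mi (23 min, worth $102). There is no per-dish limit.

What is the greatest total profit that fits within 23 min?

154

Density check — pulled-pork sliders 7.76, mushroom risotto 7.29, loaded fries 5.78, gyoza plate 4.95 are the best per min.
A density-first pass picks pulled-pork sliders — 132 at 17 min.
Dropping pulled-pork sliders frees 17 min; slotting in 2×mushroom risotto + loaded fries (23 min) lifts the total to 154 at 23 min.
Nothing else within 23 min beats 154.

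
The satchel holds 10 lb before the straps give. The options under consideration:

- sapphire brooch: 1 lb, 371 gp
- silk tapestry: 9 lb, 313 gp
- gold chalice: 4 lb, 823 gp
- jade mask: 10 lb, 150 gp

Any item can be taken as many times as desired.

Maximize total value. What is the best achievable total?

3710

Taking 10×sapphire brooch: 10 lb used, 3710 in value.
Nothing else within 10 lb beats 3710.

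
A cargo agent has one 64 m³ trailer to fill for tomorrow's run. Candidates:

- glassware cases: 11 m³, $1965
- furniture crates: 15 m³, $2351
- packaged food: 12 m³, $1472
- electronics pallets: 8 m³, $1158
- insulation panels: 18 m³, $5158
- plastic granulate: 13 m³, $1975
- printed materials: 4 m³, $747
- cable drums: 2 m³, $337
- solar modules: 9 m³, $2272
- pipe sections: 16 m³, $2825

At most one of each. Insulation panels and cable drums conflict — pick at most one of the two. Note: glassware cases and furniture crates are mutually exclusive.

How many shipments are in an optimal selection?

5

The maximum revenue within 64 m³ is 13388.
One optimal bundle: electronics pallets + insulation panels + plastic granulate + solar modules + pipe sections (64 m³).
All optima have 5 shipments.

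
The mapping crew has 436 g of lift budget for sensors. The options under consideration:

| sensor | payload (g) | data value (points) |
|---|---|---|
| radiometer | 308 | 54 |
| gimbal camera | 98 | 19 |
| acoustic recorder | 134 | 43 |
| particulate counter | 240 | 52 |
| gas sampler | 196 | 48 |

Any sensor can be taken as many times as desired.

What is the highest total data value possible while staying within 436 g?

129

By data value per g: acoustic recorder 0.32, gas sampler 0.24, particulate counter 0.22 lead.
Taking 3×acoustic recorder: 402 g used, 129 in data value.
That's the maximum — no swap from here does better than 129.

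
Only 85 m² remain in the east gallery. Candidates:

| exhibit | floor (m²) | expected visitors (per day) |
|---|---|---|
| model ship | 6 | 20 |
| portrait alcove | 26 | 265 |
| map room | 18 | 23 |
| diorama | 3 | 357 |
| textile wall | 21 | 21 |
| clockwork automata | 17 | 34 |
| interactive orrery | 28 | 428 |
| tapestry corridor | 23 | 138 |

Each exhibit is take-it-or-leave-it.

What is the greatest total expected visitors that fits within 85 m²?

1188

Taking portrait alcove + diorama + interactive orrery + tapestry corridor: 80 m² used, 1188 in expected visitors.
That's the maximum — no swap from here does better than 1188.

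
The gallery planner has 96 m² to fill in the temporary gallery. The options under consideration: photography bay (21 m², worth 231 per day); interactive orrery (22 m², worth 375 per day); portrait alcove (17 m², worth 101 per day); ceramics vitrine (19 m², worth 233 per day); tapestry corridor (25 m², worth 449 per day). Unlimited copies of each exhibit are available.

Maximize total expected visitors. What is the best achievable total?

A density-first pass picks ceramics vitrine + 3×tapestry corridor — 1580 at 94 m².
Dropping ceramics vitrine and tapestry corridor frees 44 m²; slotting in 2×interactive orrery (44 m²) lifts the total to 1648 at 94 m².

1648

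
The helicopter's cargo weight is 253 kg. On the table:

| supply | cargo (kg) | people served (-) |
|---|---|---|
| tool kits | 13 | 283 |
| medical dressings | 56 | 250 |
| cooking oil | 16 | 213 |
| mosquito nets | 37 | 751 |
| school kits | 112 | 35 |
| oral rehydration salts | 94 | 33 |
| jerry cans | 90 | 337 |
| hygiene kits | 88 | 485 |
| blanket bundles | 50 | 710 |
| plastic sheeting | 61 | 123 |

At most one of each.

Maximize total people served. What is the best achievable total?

2479

Greedy by ratio would take tool kits + cooking oil + mosquito nets + hygiene kits + blanket bundles: 204 kg used, total 2442.
Dropping cooking oil frees 16 kg; slotting in medical dressings (56 kg) lifts the total to 2479 at 244 kg.
An exhaustive check of the 1024 subsets confirms 2479.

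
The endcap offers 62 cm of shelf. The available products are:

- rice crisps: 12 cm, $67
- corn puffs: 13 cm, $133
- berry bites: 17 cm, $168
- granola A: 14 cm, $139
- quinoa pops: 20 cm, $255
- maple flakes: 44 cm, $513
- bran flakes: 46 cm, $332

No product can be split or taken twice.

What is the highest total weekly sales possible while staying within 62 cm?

681

Density check — quinoa pops 12.75, maple flakes 11.66, corn puffs 10.23, granola A 9.93 are the best per cm.
Filling by ratio: rice crisps + corn puffs + granola A + quinoa pops for 594, with 3 cm left unused.
Reworking the packing: berry bites + maple flakes uses 61 cm and improves the total to 681.
No other feasible combination exceeds 681.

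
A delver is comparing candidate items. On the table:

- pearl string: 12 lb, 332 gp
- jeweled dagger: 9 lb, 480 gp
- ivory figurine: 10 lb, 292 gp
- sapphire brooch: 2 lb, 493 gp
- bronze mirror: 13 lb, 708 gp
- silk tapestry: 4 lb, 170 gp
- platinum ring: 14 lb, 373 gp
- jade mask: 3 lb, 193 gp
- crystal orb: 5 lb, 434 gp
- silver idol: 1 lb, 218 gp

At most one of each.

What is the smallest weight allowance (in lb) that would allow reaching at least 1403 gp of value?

Minimise lb subject to total value ≥ 1403.
Taking sapphire brooch + silk tapestry + jade mask + crystal orb + silver idol gives 1508 (≥ 1403) for 15 lb.
No combination under 15 lb hits 1403.

15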